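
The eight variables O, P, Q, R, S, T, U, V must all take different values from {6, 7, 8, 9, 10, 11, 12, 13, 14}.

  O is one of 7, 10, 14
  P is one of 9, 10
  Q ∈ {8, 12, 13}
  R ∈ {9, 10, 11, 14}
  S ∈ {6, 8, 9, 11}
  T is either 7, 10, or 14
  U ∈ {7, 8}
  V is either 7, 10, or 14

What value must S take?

O, T, V between them cover only {7, 10, 14} — a naked triple. Remove those values from P, R, U.
P must be 9 (only option left). So R, S can't be 9.
That leaves R = 11. Remove 11 from S.
U has just one choice, so U = 8. Eliminate 8 elsewhere: Q, S.
So S = 6.

6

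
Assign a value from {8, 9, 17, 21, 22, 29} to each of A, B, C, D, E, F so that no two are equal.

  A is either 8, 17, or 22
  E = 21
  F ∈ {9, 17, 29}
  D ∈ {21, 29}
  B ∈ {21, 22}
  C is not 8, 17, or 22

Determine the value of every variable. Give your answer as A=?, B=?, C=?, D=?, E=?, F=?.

E's domain is down to {21}, so E = 21. Remove 21 from B, C, D.
B has just one choice, so B = 22. Eliminate 22 elsewhere: A.
That leaves D = 29. Remove 29 from C, F.
C's domain is down to {9}, so C = 9. Remove 9 from F.
F must be 17 (only option left). Eliminate 17 elsewhere: A.
That leaves A = 8.

A=8, B=22, C=9, D=29, E=21, F=17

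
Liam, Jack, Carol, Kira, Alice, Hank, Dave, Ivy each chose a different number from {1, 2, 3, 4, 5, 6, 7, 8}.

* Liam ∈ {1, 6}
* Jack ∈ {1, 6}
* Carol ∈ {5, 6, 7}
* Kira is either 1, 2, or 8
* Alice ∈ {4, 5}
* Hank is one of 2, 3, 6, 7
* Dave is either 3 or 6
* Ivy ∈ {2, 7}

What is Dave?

Among the 8 variables, 4 fits only Alice (and all 8 values in {1, 2, 3, 4, 5, 6, 7, 8} must be used), so Alice = 4.
Among the 7 still-open variables, 5 fits only Carol (and all 7 values in {1, 2, 3, 5, 6, 7, 8} must be used), so Carol = 5.
The 6 still-open variables draw from only 6 values {1, 2, 3, 6, 7, 8}, so each is used; only Kira can be 8, hence Kira = 8.
The 2 variables Liam and Jack are confined to {1, 6}, which locks those values in; drop them from Hank, Dave.
So Dave = 3.

3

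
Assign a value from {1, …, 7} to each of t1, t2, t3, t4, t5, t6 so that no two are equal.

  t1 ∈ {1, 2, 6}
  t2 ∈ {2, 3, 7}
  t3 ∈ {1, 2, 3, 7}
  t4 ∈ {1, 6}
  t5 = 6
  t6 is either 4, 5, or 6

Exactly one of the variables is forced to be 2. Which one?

t5 must be 6 (only option left). Eliminate 6 elsewhere: t1, t4, t6.
That leaves t4 = 1. Eliminate 1 elsewhere: t1, t3.
So 2 goes to t1.

t1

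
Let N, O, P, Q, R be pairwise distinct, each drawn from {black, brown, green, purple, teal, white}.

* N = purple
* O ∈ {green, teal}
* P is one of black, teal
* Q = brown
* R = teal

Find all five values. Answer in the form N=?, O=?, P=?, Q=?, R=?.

N=purple, O=green, P=black, Q=brown, R=teal

N must be purple (only option left).
Q's domain is down to {brown}, so Q = brown.
R has just one choice, so R = teal. Eliminate teal elsewhere: O, P.
O must be green (only option left).
P has just one choice, so P = black.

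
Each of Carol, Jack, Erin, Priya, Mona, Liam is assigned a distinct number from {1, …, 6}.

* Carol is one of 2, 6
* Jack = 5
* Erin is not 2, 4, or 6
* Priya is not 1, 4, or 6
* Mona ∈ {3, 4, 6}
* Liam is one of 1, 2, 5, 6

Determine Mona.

Jack has just one choice, so Jack = 5. Strike 5 from Erin, Priya, Liam.
Among the 5 still-open variables, 4 fits only Mona (and all 5 values in {1, 2, 3, 4, 6} must be used), so Mona = 4.

4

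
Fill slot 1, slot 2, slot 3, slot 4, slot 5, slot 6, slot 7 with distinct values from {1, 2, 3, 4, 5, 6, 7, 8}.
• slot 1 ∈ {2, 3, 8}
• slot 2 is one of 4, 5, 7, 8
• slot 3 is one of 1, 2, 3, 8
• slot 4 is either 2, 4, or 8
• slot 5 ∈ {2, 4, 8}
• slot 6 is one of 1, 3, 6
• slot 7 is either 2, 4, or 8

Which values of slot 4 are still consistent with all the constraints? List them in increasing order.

2, 4, 8

slot 4, slot 5, slot 7 share exactly the 3 values {2, 4, 8}; by pigeonhole those values go to them, so strike 2, 4, 8 from slot 1, slot 2, slot 3.
slot 1's domain is down to {3}, so slot 1 = 3. Strike 3 from slot 3, slot 6.
That leaves slot 3 = 1. Eliminate 1 elsewhere: slot 6.
slot 6 must be 6 (only option left).
No further eliminations apply; slot 4 can still be any of 2, 4, 8.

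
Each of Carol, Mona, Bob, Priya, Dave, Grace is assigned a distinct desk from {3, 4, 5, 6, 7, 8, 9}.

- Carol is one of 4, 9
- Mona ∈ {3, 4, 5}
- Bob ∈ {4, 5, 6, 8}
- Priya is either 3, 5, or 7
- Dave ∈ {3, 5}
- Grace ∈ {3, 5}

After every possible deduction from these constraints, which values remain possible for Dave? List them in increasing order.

3, 5

The 2 variables Dave and Grace are confined to {3, 5}, which locks those values in; drop them from Mona, Bob, Priya.
Mona must be 4 (only option left). Eliminate 4 elsewhere: Carol, Bob.
Priya has just one choice, so Priya = 7.
That leaves Carol = 9.
No further eliminations apply; Dave can still be any of 3, 5.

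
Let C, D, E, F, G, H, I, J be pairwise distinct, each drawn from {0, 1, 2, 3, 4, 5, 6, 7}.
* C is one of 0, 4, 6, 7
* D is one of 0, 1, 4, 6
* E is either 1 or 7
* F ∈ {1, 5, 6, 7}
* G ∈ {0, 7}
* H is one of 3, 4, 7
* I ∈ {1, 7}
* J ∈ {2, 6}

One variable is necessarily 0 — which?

The 8 variables draw from only 8 values {0, 1, 2, 3, 4, 5, 6, 7}, so each is used; only J can be 2, hence J = 2.
The 7 still-open variables together cover exactly {0, 1, 3, 4, 5, 6, 7} — 7 values for 7 variables — and 3 appears only in H's list, so H = 3.
The 6 still-open variables together cover exactly {0, 1, 4, 5, 6, 7} — 6 values for 6 variables — and 5 appears only in F's list, so F = 5.
The 2 variables E and I are confined to {1, 7}, which locks those values in; drop them from C, D, G.
So 0 goes to G.

G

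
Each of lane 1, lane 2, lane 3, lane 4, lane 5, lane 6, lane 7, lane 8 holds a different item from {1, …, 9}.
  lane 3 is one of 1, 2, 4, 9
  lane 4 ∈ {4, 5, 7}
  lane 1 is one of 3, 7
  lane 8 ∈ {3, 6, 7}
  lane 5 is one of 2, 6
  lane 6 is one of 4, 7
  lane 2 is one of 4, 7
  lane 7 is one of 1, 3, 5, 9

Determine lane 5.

2

lane 2 and lane 6 between them cover only {4, 7} — a naked pair. Remove those values from lane 1, lane 3, lane 4, lane 8.
lane 1 must be 3 (only option left). Remove 3 from lane 7, lane 8.
lane 4 has just one choice, so lane 4 = 5. So lane 7 can't be 5.
That leaves lane 8 = 6. Eliminate 6 elsewhere: lane 5.
So lane 5 = 2.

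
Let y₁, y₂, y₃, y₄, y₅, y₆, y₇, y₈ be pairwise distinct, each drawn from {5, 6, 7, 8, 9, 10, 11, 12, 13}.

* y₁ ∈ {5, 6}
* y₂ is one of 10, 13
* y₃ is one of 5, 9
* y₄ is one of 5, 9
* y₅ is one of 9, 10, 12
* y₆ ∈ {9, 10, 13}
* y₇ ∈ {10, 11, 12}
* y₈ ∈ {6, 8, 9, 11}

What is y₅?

12

The 8 variables together cover exactly {5, 6, 8, 9, 10, 11, 12, 13} — 8 values for 8 variables — and 8 appears only in y₈'s list, so y₈ = 8.
Among the 7 still-open variables, 6 fits only y₁ (and all 7 values in {5, 6, 9, 10, 11, 12, 13} must be used), so y₁ = 6.
The 6 still-open variables draw from only 6 values {5, 9, 10, 11, 12, 13}, so each is used; only y₇ can be 11, hence y₇ = 11.
The 5 still-open variables draw from only 5 values {5, 9, 10, 12, 13}, so each is used; only y₅ can be 12, hence y₅ = 12.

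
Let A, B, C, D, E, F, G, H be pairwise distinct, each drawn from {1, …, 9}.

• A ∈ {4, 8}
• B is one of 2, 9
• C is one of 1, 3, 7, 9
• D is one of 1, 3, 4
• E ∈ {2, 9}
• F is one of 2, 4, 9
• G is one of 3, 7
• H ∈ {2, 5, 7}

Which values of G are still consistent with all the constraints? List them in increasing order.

Among the 8 variables, 5 fits only H (and all 8 values in {1, 2, 3, 4, 5, 7, 8, 9} must be used), so H = 5.
The 7 still-open variables draw from only 7 values {1, 2, 3, 4, 7, 8, 9}, so each is used; only A can be 8, hence A = 8.
B and E share exactly the 2 values {2, 9}; by pigeonhole those values go to them, so strike 2, 9 from C, F.
F must be 4 (only option left). Strike 4 from D.
No further eliminations apply; G can still be any of 3, 7.

3, 7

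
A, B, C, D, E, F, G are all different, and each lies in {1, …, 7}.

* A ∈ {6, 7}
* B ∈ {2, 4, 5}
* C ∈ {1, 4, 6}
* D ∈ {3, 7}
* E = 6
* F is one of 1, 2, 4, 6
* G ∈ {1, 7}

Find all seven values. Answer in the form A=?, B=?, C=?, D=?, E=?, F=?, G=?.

E has just one choice, so E = 6. So A, C, F can't be 6.
A has just one choice, so A = 7. So D, G can't be 7.
That leaves D = 3.
That leaves G = 1. Remove 1 from C, F.
That leaves C = 4. Strike 4 from B, F.
F has just one choice, so F = 2. Eliminate 2 elsewhere: B.
B must be 5 (only option left).

A=7, B=5, C=4, D=3, E=6, F=2, G=1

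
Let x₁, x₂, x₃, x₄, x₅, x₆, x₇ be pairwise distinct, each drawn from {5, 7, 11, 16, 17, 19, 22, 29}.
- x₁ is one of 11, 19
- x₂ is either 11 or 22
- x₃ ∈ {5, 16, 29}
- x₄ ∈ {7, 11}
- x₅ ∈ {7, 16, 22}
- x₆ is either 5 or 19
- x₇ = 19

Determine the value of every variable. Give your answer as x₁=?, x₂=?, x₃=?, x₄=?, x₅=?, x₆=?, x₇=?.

x₇ has just one choice, so x₇ = 19. So x₁, x₆ can't be 19.
x₁'s domain is down to {11}, so x₁ = 11. Eliminate 11 elsewhere: x₂, x₄.
That leaves x₂ = 22. Eliminate 22 elsewhere: x₅.
x₄ has just one choice, so x₄ = 7. Remove 7 from x₅.
x₅ has just one choice, so x₅ = 16. Strike 16 from x₃.
x₆ has just one choice, so x₆ = 5. So x₃ can't be 5.
x₃'s domain is down to {29}, so x₃ = 29.

x₁=11, x₂=22, x₃=29, x₄=7, x₅=16, x₆=5, x₇=19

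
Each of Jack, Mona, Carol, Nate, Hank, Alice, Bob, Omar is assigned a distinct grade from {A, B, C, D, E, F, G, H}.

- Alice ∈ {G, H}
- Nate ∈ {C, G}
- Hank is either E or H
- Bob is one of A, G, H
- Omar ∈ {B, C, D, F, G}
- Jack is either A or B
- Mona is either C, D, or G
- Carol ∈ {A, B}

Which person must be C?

Nate

The 8 variables draw from only 8 values {A, B, C, D, E, F, G, H}, so each is used; only Hank can be E, hence Hank = E.
Among the 7 still-open variables, F fits only Omar (and all 7 values in {A, B, C, D, F, G, H} must be used), so Omar = F.
Among the 6 still-open variables, D fits only Mona (and all 6 values in {A, B, C, D, G, H} must be used), so Mona = D.
Among the 5 still-open variables, C fits only Nate (and all 5 values in {A, B, C, G, H} must be used), so Nate = C.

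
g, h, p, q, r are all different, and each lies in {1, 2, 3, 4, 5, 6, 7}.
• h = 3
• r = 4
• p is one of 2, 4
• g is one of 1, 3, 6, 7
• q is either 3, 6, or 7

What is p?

h has just one choice, so h = 3. Remove 3 from g, q.
r must be 4 (only option left). Strike 4 from p.
So p = 2.

2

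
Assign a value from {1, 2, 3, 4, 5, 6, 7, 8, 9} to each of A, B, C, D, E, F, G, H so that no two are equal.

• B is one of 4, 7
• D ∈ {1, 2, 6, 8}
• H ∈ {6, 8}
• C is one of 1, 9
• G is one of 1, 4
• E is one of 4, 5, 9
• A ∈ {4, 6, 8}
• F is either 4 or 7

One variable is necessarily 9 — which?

C

The 8 variables together cover exactly {1, 2, 4, 5, 6, 7, 8, 9} — 8 values for 8 variables — and 2 appears only in D's list, so D = 2.
Among the 7 still-open variables, 5 fits only E (and all 7 values in {1, 4, 5, 6, 7, 8, 9} must be used), so E = 5.
The 6 still-open variables draw from only 6 values {1, 4, 6, 7, 8, 9}, so each is used; only C can be 9, hence C = 9.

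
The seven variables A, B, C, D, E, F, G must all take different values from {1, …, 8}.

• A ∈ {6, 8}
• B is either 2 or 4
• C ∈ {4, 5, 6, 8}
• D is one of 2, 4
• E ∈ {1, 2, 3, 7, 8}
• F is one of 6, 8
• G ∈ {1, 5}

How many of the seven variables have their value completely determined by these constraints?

The 2 variables A and F are confined to {6, 8}, which locks those values in; drop them from C, E.
The 2 variables B and D are confined to {2, 4}, which locks those values in; drop them from C, E.
That leaves C = 5. Eliminate 5 elsewhere: G.
G must be 1 (only option left). Eliminate 1 elsewhere: E.
Determined: C=5, G=1. The other variables each still have more than one consistent value. That makes 2.

2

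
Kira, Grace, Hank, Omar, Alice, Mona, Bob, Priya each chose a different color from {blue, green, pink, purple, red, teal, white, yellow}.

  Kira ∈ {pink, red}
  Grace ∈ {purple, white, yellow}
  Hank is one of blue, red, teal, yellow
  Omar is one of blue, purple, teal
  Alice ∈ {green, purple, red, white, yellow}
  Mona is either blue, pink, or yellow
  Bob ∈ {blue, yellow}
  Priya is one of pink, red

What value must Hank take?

teal

The 8 variables draw from only 8 values {blue, green, pink, purple, red, teal, white, yellow}, so each is used; only Alice can be green, hence Alice = green.
The 7 still-open variables draw from only 7 values {blue, pink, purple, red, teal, white, yellow}, so each is used; only Grace can be white, hence Grace = white.
The 6 still-open variables together cover exactly {blue, pink, purple, red, teal, yellow} — 6 values for 6 variables — and purple appears only in Omar's list, so Omar = purple.
The 5 still-open variables draw from only 5 values {blue, pink, red, teal, yellow}, so each is used; only Hank can be teal, hence Hank = teal.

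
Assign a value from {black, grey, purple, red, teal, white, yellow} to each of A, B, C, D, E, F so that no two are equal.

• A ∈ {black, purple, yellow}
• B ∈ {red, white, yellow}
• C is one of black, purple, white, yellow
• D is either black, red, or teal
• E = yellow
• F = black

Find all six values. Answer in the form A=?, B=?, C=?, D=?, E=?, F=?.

A=purple, B=red, C=white, D=teal, E=yellow, F=black

E must be yellow (only option left). Strike yellow from A, B, C.
F has just one choice, so F = black. Remove black from A, C, D.
That leaves A = purple. Eliminate purple elsewhere: C.
C has just one choice, so C = white. Strike white from B.
B's domain is down to {red}, so B = red. Strike red from D.
D has just one choice, so D = teal.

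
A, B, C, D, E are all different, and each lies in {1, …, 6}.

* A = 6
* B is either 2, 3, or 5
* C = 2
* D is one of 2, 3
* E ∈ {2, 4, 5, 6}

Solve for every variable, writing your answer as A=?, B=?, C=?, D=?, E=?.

A must be 6 (only option left). So E can't be 6.
C has just one choice, so C = 2. So B, D, E can't be 2.
D's domain is down to {3}, so D = 3. So B can't be 3.
B's domain is down to {5}, so B = 5. So E can't be 5.
That leaves E = 4.

A=6, B=5, C=2, D=3, E=4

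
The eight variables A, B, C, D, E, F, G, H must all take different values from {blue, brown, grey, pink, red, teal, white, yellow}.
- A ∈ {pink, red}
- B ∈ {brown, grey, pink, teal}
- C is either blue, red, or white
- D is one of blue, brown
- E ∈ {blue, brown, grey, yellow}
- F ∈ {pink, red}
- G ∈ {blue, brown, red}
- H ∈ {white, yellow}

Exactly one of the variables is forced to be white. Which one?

C

Among the 8 variables, teal fits only B (and all 8 values in {blue, brown, grey, pink, red, teal, white, yellow} must be used), so B = teal.
Among the 7 still-open variables, grey fits only E (and all 7 values in {blue, brown, grey, pink, red, white, yellow} must be used), so E = grey.
The 6 still-open variables together cover exactly {blue, brown, pink, red, white, yellow} — 6 values for 6 variables — and yellow appears only in H's list, so H = yellow.
The 5 still-open variables together cover exactly {blue, brown, pink, red, white} — 5 values for 5 variables — and white appears only in C's list, so C = white.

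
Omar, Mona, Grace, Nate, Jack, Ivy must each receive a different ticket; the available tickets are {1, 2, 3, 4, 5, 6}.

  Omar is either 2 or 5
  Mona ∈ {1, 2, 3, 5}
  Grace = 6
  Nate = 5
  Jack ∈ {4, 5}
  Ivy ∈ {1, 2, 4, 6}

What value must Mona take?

Grace must be 6 (only option left). Eliminate 6 elsewhere: Ivy.
Nate has just one choice, so Nate = 5. So Omar, Mona, Jack can't be 5.
That leaves Jack = 4. Strike 4 from Ivy.
Omar has just one choice, so Omar = 2. Strike 2 from Mona, Ivy.
Ivy must be 1 (only option left). Remove 1 from Mona.
So Mona = 3.

3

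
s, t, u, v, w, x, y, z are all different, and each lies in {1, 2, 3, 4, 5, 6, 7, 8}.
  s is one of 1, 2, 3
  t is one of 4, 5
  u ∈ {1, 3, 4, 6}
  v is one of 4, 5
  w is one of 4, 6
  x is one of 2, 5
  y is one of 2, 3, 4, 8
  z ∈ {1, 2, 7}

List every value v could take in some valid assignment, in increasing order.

Among the 8 variables, 7 fits only z (and all 8 values in {1, 2, 3, 4, 5, 6, 7, 8} must be used), so z = 7.
The 7 still-open variables together cover exactly {1, 2, 3, 4, 5, 6, 8} — 7 values for 7 variables — and 8 appears only in y's list, so y = 8.
The 2 variables t and v are confined to {4, 5}, which locks those values in; drop them from u, w, x.
w's domain is down to {6}, so w = 6. Strike 6 from u.
x has just one choice, so x = 2. Remove 2 from s.
No further eliminations apply; v can still be any of 4, 5.

4, 5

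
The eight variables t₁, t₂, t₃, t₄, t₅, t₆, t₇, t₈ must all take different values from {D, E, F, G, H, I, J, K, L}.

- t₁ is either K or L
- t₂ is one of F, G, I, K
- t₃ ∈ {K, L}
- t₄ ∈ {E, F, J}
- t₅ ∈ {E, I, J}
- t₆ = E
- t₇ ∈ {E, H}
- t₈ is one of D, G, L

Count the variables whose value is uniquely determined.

t₆'s domain is down to {E}, so t₆ = E. Remove E from t₄, t₅, t₇.
t₇ has just one choice, so t₇ = H.
t₁ and t₃ between them cover only {K, L} — a naked pair. Remove those values from t₂, t₈.
Determined: t₆=E, t₇=H. The other variables each still have more than one consistent value. That makes 2.

2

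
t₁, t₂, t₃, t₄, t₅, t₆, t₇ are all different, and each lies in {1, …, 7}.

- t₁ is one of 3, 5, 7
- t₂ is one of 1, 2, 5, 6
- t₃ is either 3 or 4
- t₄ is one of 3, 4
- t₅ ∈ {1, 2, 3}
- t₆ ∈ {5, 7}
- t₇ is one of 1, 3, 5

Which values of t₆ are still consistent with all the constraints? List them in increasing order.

The 7 variables together cover exactly {1, 2, 3, 4, 5, 6, 7} — 7 values for 7 variables — and 6 appears only in t₂'s list, so t₂ = 6.
The 6 still-open variables draw from only 6 values {1, 2, 3, 4, 5, 7}, so each is used; only t₅ can be 2, hence t₅ = 2.
The 5 still-open variables together cover exactly {1, 3, 4, 5, 7} — 5 values for 5 variables — and 1 appears only in t₇'s list, so t₇ = 1.
t₃ and t₄ between them cover only {3, 4} — a naked pair. Remove those values from t₁.
No further eliminations apply; t₆ can still be any of 5, 7.

5, 7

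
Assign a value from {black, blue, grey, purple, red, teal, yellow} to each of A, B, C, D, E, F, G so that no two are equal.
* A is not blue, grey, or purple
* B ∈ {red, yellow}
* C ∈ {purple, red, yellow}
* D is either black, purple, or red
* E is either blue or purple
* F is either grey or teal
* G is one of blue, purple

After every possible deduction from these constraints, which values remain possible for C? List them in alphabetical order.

The 7 variables draw from only 7 values {black, blue, grey, purple, red, teal, yellow}, so each is used; only F can be grey, hence F = grey.
The 6 still-open variables draw from only 6 values {black, blue, purple, red, teal, yellow}, so each is used; only A can be teal, hence A = teal.
The 5 still-open variables together cover exactly {black, blue, purple, red, yellow} — 5 values for 5 variables — and black appears only in D's list, so D = black.
E and G share exactly the 2 values {blue, purple}; by pigeonhole those values go to them, so strike blue, purple from C.
No further eliminations apply; C can still be any of red, yellow.

red, yellow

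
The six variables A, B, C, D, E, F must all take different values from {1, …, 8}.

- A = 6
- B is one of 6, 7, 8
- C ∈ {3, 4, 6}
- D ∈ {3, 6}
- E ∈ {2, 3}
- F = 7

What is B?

8

A has just one choice, so A = 6. Remove 6 from B, C, D.
D has just one choice, so D = 3. So C, E can't be 3.
E must be 2 (only option left).
F's domain is down to {7}, so F = 7. So B can't be 7.
So B = 8.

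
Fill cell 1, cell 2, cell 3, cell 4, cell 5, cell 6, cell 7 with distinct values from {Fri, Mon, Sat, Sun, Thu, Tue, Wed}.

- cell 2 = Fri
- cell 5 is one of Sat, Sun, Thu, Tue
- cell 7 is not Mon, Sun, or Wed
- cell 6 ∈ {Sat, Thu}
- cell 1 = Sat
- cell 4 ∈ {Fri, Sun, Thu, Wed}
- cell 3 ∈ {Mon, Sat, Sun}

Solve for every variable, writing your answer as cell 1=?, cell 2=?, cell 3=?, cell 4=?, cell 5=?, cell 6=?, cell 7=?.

cell 1 must be Sat (only option left). Eliminate Sat elsewhere: cell 3, cell 5, cell 6, cell 7.
cell 2's domain is down to {Fri}, so cell 2 = Fri. Eliminate Fri elsewhere: cell 4, cell 7.
cell 6 has just one choice, so cell 6 = Thu. Eliminate Thu elsewhere: cell 4, cell 5, cell 7.
cell 7 must be Tue (only option left). Remove Tue from cell 5.
cell 5 must be Sun (only option left). Strike Sun from cell 3, cell 4.
cell 3 must be Mon (only option left).
cell 4 has just one choice, so cell 4 = Wed.

cell 1=Sat, cell 2=Fri, cell 3=Mon, cell 4=Wed, cell 5=Sun, cell 6=Thu, cell 7=Tue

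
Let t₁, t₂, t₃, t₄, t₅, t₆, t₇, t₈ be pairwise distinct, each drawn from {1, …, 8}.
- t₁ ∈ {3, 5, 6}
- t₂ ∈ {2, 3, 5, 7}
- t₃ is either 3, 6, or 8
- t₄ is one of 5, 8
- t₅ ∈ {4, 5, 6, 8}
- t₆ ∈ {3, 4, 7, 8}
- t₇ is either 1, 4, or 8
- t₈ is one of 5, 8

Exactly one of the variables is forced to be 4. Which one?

t₅

The 8 variables together cover exactly {1, 2, 3, 4, 5, 6, 7, 8} — 8 values for 8 variables — and 1 appears only in t₇'s list, so t₇ = 1.
Among the 7 still-open variables, 2 fits only t₂ (and all 7 values in {2, 3, 4, 5, 6, 7, 8} must be used), so t₂ = 2.
The 6 still-open variables together cover exactly {3, 4, 5, 6, 7, 8} — 6 values for 6 variables — and 7 appears only in t₆'s list, so t₆ = 7.
The 5 still-open variables draw from only 5 values {3, 4, 5, 6, 8}, so each is used; only t₅ can be 4, hence t₅ = 4.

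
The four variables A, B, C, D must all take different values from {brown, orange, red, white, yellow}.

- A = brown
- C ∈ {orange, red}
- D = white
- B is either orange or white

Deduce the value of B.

orange

A must be brown (only option left).
D must be white (only option left). Remove white from B.
So B = orange.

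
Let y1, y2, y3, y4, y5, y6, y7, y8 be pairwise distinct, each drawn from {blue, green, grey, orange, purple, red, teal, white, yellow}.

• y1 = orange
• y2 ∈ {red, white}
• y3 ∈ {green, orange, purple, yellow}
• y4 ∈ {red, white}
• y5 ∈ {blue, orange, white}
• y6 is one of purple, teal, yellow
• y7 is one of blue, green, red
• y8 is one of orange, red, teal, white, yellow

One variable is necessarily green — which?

y7

y1 must be orange (only option left). Eliminate orange elsewhere: y3, y5, y8.
The 2 variables y2 and y4 are confined to {red, white}, which locks those values in; drop them from y5, y7, y8.
That leaves y5 = blue. Remove blue from y7.
So green goes to y7.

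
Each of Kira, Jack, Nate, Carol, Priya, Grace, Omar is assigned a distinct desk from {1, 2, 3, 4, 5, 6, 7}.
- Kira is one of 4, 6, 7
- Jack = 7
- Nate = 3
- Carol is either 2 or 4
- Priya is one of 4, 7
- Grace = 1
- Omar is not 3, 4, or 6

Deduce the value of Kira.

Jack must be 7 (only option left). So Kira, Priya, Omar can't be 7.
Nate has just one choice, so Nate = 3.
That leaves Priya = 4. Strike 4 from Kira, Carol.
So Kira = 6.

6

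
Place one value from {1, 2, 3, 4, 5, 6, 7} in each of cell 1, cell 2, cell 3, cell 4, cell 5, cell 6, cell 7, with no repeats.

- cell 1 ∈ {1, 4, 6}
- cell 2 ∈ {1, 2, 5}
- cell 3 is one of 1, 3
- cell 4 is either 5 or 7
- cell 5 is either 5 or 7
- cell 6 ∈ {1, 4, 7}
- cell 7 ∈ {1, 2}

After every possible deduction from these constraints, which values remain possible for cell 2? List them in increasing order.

The 7 variables draw from only 7 values {1, 2, 3, 4, 5, 6, 7}, so each is used; only cell 3 can be 3, hence cell 3 = 3.
The 6 still-open variables together cover exactly {1, 2, 4, 5, 6, 7} — 6 values for 6 variables — and 6 appears only in cell 1's list, so cell 1 = 6.
The 5 still-open variables draw from only 5 values {1, 2, 4, 5, 7}, so each is used; only cell 6 can be 4, hence cell 6 = 4.
cell 4 and cell 5 between them cover only {5, 7} — a naked pair. Remove those values from cell 2.
No further eliminations apply; cell 2 can still be any of 1, 2.

1, 2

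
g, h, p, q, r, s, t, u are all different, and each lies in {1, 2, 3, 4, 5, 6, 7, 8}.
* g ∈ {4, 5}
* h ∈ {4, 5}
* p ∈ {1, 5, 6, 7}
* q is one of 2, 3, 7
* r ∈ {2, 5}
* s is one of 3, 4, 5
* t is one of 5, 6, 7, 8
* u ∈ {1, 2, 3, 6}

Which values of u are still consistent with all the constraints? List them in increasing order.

The 8 variables draw from only 8 values {1, 2, 3, 4, 5, 6, 7, 8}, so each is used; only t can be 8, hence t = 8.
g and h between them cover only {4, 5} — a naked pair. Remove those values from p, r, s.
r has just one choice, so r = 2. Strike 2 from q, u.
s has just one choice, so s = 3. Remove 3 from q, u.
q's domain is down to {7}, so q = 7. Strike 7 from p.
No further eliminations apply; u can still be any of 1, 6.

1, 6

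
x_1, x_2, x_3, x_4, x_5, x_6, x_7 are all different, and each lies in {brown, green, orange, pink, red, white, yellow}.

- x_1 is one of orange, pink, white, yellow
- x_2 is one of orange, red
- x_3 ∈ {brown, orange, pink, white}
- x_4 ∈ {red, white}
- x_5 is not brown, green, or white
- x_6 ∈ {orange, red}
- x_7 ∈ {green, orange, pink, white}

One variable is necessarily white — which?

The 7 variables draw from only 7 values {brown, green, orange, pink, red, white, yellow}, so each is used; only x_3 can be brown, hence x_3 = brown.
The 6 still-open variables together cover exactly {green, orange, pink, red, white, yellow} — 6 values for 6 variables — and green appears only in x_7's list, so x_7 = green.
x_2 and x_6 between them cover only {orange, red} — a naked pair. Remove those values from x_1, x_4, x_5.
So white goes to x_4.

x_4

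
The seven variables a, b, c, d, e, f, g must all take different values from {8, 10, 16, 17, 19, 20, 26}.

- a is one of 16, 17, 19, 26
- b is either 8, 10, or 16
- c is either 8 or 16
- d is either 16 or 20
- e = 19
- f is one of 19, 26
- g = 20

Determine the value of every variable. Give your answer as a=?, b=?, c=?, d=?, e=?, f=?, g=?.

e must be 19 (only option left). Eliminate 19 elsewhere: a, f.
f's domain is down to {26}, so f = 26. Strike 26 from a.
g must be 20 (only option left). Strike 20 from d.
d must be 16 (only option left). Strike 16 from a, b, c.
a has just one choice, so a = 17.
c must be 8 (only option left). Remove 8 from b.
b must be 10 (only option left).

a=17, b=10, c=8, d=16, e=19, f=26, g=20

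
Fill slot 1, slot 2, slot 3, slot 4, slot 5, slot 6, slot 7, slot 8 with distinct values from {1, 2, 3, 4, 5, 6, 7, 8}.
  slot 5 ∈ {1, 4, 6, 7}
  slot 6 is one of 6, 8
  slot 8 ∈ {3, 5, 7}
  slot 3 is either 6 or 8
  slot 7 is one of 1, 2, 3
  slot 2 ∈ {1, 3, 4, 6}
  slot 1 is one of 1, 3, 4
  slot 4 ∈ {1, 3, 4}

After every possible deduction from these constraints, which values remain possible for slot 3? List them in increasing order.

The 8 variables draw from only 8 values {1, 2, 3, 4, 5, 6, 7, 8}, so each is used; only slot 7 can be 2, hence slot 7 = 2.
Among the 7 still-open variables, 5 fits only slot 8 (and all 7 values in {1, 3, 4, 5, 6, 7, 8} must be used), so slot 8 = 5.
The 6 still-open variables together cover exactly {1, 3, 4, 6, 7, 8} — 6 values for 6 variables — and 7 appears only in slot 5's list, so slot 5 = 7.
slot 3 and slot 6 share exactly the 2 values {6, 8}; by pigeonhole those values go to them, so strike 6, 8 from slot 2.
No further eliminations apply; slot 3 can still be any of 6, 8.

6, 8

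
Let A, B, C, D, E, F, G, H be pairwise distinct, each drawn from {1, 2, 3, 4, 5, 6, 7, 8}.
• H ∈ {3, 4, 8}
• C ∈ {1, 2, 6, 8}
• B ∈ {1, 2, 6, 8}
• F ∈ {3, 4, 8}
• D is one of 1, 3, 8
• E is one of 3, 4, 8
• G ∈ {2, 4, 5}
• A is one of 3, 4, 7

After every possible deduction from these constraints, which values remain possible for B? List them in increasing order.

2, 6

Among the 8 variables, 5 fits only G (and all 8 values in {1, 2, 3, 4, 5, 6, 7, 8} must be used), so G = 5.
The 7 still-open variables together cover exactly {1, 2, 3, 4, 6, 7, 8} — 7 values for 7 variables — and 7 appears only in A's list, so A = 7.
The 3 variables E, F, H are confined to {3, 4, 8}, which locks those values in; drop them from B, C, D.
That leaves D = 1. Eliminate 1 elsewhere: B, C.
No further eliminations apply; B can still be any of 2, 6.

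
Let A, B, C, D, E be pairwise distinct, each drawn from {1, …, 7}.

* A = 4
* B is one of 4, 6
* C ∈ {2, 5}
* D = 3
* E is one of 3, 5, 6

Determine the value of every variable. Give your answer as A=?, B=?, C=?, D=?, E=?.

A must be 4 (only option left). Eliminate 4 elsewhere: B.
B's domain is down to {6}, so B = 6. So E can't be 6.
That leaves D = 3. So E can't be 3.
E has just one choice, so E = 5. Eliminate 5 elsewhere: C.
C must be 2 (only option left).

A=4, B=6, C=2, D=3, E=5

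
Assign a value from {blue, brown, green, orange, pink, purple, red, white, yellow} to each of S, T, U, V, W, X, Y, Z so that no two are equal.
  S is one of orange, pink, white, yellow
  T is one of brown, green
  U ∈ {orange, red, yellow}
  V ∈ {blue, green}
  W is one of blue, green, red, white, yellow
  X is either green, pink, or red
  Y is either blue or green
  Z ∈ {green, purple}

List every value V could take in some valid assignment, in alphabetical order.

blue, green

V and Y share exactly the 2 values {blue, green}; by pigeonhole those values go to them, so strike blue, green from T, W, X, Z.
T's domain is down to {brown}, so T = brown.
Z must be purple (only option left).
No further eliminations apply; V can still be any of blue, green.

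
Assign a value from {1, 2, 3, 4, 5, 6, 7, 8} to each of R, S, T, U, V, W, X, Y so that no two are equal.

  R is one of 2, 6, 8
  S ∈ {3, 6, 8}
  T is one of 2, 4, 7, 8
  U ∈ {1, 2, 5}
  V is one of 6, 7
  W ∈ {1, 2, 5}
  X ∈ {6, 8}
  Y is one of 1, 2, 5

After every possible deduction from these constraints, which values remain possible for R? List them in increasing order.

6, 8

The 8 variables draw from only 8 values {1, 2, 3, 4, 5, 6, 7, 8}, so each is used; only S can be 3, hence S = 3.
The 7 still-open variables draw from only 7 values {1, 2, 4, 5, 6, 7, 8}, so each is used; only T can be 4, hence T = 4.
Among the 6 still-open variables, 7 fits only V (and all 6 values in {1, 2, 5, 6, 7, 8} must be used), so V = 7.
U, W, Y share exactly the 3 values {1, 2, 5}; by pigeonhole those values go to them, so strike 1, 2, 5 from R.
No further eliminations apply; R can still be any of 6, 8.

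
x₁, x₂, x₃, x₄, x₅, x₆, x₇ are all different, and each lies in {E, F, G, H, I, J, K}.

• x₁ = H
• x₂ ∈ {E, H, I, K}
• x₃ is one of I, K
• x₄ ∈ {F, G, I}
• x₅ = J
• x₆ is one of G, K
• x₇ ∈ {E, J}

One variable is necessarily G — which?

x₆

x₁ must be H (only option left). So x₂ can't be H.
That leaves x₅ = J. Eliminate J elsewhere: x₇.
x₇'s domain is down to {E}, so x₇ = E. Strike E from x₂.
The 4 still-open variables together cover exactly {F, G, I, K} — 4 values for 4 variables — and F appears only in x₄'s list, so x₄ = F.
The 3 still-open variables draw from only 3 values {G, I, K}, so each is used; only x₆ can be G, hence x₆ = G.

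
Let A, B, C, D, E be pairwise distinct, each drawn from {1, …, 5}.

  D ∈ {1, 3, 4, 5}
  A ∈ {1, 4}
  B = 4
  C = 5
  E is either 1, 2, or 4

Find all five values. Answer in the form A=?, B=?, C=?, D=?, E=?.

A=1, B=4, C=5, D=3, E=2

B has just one choice, so B = 4. Strike 4 from A, D, E.
C must be 5 (only option left). So D can't be 5.
A's domain is down to {1}, so A = 1. So D, E can't be 1.
That leaves D = 3.
E has just one choice, so E = 2.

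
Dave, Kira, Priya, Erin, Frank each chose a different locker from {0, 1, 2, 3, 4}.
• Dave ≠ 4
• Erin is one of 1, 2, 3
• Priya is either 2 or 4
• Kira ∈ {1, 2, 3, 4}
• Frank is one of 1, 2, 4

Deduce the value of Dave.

0

The 5 variables together cover exactly {0, 1, 2, 3, 4} — 5 values for 5 variables — and 0 appears only in Dave's list, so Dave = 0.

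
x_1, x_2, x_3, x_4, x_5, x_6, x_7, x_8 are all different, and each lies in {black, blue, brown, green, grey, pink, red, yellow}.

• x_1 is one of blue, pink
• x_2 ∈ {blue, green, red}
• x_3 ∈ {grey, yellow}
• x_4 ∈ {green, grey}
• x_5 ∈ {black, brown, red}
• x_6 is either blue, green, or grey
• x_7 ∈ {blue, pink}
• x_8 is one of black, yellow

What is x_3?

yellow

Among the 8 variables, brown fits only x_5 (and all 8 values in {black, blue, brown, green, grey, pink, red, yellow} must be used), so x_5 = brown.
The 7 still-open variables draw from only 7 values {black, blue, green, grey, pink, red, yellow}, so each is used; only x_8 can be black, hence x_8 = black.
The 6 still-open variables draw from only 6 values {blue, green, grey, pink, red, yellow}, so each is used; only x_2 can be red, hence x_2 = red.
Among the 5 still-open variables, yellow fits only x_3 (and all 5 values in {blue, green, grey, pink, yellow} must be used), so x_3 = yellow.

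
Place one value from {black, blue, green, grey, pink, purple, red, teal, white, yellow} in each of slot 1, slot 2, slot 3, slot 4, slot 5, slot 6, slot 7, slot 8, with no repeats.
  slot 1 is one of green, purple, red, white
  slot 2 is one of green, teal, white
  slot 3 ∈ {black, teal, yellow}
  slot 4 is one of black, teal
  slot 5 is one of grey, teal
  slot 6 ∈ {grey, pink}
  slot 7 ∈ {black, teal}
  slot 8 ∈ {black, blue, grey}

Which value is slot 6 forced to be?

The 2 variables slot 4 and slot 7 are confined to {black, teal}, which locks those values in; drop them from slot 2, slot 3, slot 5, slot 8.
slot 3 has just one choice, so slot 3 = yellow.
That leaves slot 5 = grey. Eliminate grey elsewhere: slot 6, slot 8.
So slot 6 = pink.

pink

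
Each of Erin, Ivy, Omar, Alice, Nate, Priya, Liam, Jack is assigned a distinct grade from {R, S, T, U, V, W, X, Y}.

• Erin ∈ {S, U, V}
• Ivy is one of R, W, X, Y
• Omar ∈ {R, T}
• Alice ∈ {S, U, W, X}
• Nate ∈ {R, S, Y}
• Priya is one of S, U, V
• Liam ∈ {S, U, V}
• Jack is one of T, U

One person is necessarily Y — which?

Nate

Erin, Priya, Liam between them cover only {S, U, V} — a naked triple. Remove those values from Alice, Nate, Jack.
Jack must be T (only option left). Strike T from Omar.
Omar's domain is down to {R}, so Omar = R. Remove R from Ivy, Nate.
So Y goes to Nate.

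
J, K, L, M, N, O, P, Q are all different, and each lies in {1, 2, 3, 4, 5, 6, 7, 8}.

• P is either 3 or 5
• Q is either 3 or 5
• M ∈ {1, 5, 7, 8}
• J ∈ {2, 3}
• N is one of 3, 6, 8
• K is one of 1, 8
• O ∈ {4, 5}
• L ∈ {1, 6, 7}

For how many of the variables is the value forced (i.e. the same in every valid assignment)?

Among the 8 variables, 2 fits only J (and all 8 values in {1, 2, 3, 4, 5, 6, 7, 8} must be used), so J = 2.
The 7 still-open variables together cover exactly {1, 3, 4, 5, 6, 7, 8} — 7 values for 7 variables — and 4 appears only in O's list, so O = 4.
P and Q between them cover only {3, 5} — a naked pair. Remove those values from M, N.
Determined: J=2, O=4. The other variables each still have more than one consistent value. That makes 2.

2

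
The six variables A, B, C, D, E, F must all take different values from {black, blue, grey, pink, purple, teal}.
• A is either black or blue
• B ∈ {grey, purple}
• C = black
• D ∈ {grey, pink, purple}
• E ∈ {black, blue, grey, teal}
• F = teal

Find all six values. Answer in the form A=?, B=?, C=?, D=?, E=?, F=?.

A=blue, B=purple, C=black, D=pink, E=grey, F=teal

C has just one choice, so C = black. So A, E can't be black.
That leaves F = teal. So E can't be teal.
A has just one choice, so A = blue. Remove blue from E.
E's domain is down to {grey}, so E = grey. So B, D can't be grey.
That leaves B = purple. Strike purple from D.
D's domain is down to {pink}, so D = pink.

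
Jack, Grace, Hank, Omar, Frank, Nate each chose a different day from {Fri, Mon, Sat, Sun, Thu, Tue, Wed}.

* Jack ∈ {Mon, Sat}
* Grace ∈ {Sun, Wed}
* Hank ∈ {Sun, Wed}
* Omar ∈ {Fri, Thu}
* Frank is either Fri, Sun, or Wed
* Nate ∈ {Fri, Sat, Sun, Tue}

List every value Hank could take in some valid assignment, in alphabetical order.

The 2 variables Grace and Hank are confined to {Sun, Wed}, which locks those values in; drop them from Frank, Nate.
Frank's domain is down to {Fri}, so Frank = Fri. Eliminate Fri elsewhere: Omar, Nate.
Omar's domain is down to {Thu}, so Omar = Thu.
No further eliminations apply; Hank can still be any of Sun, Wed.

Sun, Wed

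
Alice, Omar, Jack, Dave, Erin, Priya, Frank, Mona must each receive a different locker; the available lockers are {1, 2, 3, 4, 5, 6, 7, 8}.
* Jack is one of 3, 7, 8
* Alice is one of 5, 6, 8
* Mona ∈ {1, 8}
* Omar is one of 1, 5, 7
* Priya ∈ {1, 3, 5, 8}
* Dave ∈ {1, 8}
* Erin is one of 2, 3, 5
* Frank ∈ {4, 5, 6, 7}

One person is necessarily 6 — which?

The 8 variables together cover exactly {1, 2, 3, 4, 5, 6, 7, 8} — 8 values for 8 variables — and 2 appears only in Erin's list, so Erin = 2.
Among the 7 still-open variables, 4 fits only Frank (and all 7 values in {1, 3, 4, 5, 6, 7, 8} must be used), so Frank = 4.
Among the 6 still-open variables, 6 fits only Alice (and all 6 values in {1, 3, 5, 6, 7, 8} must be used), so Alice = 6.

Alice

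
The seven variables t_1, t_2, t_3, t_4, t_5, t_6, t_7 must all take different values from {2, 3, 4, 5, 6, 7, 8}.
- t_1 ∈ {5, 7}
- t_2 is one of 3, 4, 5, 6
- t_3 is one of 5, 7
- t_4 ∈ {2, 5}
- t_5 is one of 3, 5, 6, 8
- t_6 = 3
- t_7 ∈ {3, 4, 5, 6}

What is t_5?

8

t_6 has just one choice, so t_6 = 3. Eliminate 3 elsewhere: t_2, t_5, t_7.
The 6 still-open variables together cover exactly {2, 4, 5, 6, 7, 8} — 6 values for 6 variables — and 2 appears only in t_4's list, so t_4 = 2.
Among the 5 still-open variables, 8 fits only t_5 (and all 5 values in {4, 5, 6, 7, 8} must be used), so t_5 = 8.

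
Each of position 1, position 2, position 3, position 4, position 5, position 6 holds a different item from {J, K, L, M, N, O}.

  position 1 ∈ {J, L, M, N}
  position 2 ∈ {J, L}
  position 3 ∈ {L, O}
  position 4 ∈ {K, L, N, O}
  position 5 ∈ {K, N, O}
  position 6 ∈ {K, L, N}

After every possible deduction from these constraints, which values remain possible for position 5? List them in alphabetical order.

The 6 variables together cover exactly {J, K, L, M, N, O} — 6 values for 6 variables — and M appears only in position 1's list, so position 1 = M.
The 5 still-open variables draw from only 5 values {J, K, L, N, O}, so each is used; only position 2 can be J, hence position 2 = J.
No further eliminations apply; position 5 can still be any of K, N, O.

K, N, O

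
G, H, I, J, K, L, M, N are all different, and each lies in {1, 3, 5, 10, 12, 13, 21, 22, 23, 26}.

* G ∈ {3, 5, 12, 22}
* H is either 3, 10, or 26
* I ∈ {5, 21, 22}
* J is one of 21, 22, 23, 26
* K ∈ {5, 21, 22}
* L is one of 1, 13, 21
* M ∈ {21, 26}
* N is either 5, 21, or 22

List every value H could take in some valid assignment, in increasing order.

3, 10

I, K, N between them cover only {5, 21, 22} — a naked triple. Remove those values from G, J, L, M.
M's domain is down to {26}, so M = 26. Eliminate 26 elsewhere: H, J.
That leaves J = 23.
No further eliminations apply; H can still be any of 3, 10.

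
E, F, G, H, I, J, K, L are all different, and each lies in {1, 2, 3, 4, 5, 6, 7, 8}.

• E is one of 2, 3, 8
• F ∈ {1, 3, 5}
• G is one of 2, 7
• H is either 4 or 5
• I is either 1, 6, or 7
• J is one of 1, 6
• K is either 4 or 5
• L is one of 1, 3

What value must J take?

The 8 variables together cover exactly {1, 2, 3, 4, 5, 6, 7, 8} — 8 values for 8 variables — and 8 appears only in E's list, so E = 8.
Among the 7 still-open variables, 2 fits only G (and all 7 values in {1, 2, 3, 4, 5, 6, 7} must be used), so G = 2.
Among the 6 still-open variables, 7 fits only I (and all 6 values in {1, 3, 4, 5, 6, 7} must be used), so I = 7.
The 5 still-open variables together cover exactly {1, 3, 4, 5, 6} — 5 values for 5 variables — and 6 appears only in J's list, so J = 6.

6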